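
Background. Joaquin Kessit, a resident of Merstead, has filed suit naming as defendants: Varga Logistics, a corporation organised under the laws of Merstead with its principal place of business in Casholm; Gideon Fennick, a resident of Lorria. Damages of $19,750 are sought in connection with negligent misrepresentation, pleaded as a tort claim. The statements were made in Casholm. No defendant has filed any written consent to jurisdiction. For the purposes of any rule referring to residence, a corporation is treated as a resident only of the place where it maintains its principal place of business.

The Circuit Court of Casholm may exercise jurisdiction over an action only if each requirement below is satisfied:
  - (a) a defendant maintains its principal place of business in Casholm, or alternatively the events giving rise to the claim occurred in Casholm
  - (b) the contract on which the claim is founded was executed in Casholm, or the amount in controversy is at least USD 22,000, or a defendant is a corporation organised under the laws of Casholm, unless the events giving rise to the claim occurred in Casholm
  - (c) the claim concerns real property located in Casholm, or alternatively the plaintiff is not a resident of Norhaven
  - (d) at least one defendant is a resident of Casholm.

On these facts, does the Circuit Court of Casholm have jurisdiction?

Yes

The Circuit Court of Casholm:
  (a) Varga Logistics has its principal place of business in Casholm, which satisfies one of the alternatives. Met.
  (b) No contract (and hence no place of execution) is alleged; the amount in controversy is $19,750, below the USD 22,000 floor; the corporate defendant(s) are organised in Merstead, not Casholm — every alternative fails. However, the operative events occurred in Casholm, so the 'unless' proviso supplies this condition. Condition met.
  (c) The plaintiff resides in Merstead, which is not Norhaven — that alternative is enough. Met.
  (d) Varga Logistics resides in Casholm. Satisfied.
  → Jurisdiction lies.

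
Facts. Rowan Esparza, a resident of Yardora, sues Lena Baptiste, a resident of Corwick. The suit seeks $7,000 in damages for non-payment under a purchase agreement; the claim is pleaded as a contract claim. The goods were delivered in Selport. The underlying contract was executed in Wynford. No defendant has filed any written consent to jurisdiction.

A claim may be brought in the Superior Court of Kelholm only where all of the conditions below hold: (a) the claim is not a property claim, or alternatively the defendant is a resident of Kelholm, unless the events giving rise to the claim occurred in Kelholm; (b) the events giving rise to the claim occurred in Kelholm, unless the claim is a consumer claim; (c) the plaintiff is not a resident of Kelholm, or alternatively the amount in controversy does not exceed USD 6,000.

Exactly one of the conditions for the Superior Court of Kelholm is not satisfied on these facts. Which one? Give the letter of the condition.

(b)

The Superior Court of Kelholm:
  (a) The claim is a contract claim, not a property claim, so this disjunct is met. Condition met.
  (b) The operative events occurred in Selport, not Kelholm. Nor does the 'unless' clause help: the claim is a contract claim, not a consumer claim. Fails.
  (c) The plaintiff resides in Yardora, which is not Kelholm, so this disjunct is met. Condition met.
Only condition (b) fails.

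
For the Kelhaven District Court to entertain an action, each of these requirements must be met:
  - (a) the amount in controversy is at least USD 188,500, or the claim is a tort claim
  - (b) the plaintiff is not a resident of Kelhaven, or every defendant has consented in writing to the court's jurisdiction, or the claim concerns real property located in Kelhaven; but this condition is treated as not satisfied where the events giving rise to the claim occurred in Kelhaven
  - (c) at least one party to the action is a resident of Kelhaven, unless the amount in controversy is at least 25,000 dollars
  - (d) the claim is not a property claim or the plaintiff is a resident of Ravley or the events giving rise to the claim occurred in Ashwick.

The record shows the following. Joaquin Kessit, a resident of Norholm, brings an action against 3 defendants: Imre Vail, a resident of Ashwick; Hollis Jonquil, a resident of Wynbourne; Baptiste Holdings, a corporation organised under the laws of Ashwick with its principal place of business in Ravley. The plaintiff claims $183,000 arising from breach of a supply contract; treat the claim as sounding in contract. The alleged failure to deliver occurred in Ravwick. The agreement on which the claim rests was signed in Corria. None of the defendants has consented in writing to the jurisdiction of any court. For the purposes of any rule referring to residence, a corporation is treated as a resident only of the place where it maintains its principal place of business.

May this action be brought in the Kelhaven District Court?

The Kelhaven District Court:
  (a) The amount in controversy is USD 183,000, below the 188,500 dollars floor; the claim is a contract claim, not a tort claim — none of the alternatives is met. Not met.
  (b) The plaintiff resides in Norholm, which is not Kelhaven, which satisfies one of the alternatives. The exception is not triggered, since the operative events occurred in Ravwick, not Kelhaven. Met.
  (c) No party resides in Kelhaven. But the amount in controversy is USD 183,000, which meets the $25,000 floor, and the 'unless' clause therefore excuses the requirement. Satisfied.
  (d) The claim is a contract claim, not a property claim — that alternative is enough. Satisfied.
  → At least one condition fails; no jurisdiction.

No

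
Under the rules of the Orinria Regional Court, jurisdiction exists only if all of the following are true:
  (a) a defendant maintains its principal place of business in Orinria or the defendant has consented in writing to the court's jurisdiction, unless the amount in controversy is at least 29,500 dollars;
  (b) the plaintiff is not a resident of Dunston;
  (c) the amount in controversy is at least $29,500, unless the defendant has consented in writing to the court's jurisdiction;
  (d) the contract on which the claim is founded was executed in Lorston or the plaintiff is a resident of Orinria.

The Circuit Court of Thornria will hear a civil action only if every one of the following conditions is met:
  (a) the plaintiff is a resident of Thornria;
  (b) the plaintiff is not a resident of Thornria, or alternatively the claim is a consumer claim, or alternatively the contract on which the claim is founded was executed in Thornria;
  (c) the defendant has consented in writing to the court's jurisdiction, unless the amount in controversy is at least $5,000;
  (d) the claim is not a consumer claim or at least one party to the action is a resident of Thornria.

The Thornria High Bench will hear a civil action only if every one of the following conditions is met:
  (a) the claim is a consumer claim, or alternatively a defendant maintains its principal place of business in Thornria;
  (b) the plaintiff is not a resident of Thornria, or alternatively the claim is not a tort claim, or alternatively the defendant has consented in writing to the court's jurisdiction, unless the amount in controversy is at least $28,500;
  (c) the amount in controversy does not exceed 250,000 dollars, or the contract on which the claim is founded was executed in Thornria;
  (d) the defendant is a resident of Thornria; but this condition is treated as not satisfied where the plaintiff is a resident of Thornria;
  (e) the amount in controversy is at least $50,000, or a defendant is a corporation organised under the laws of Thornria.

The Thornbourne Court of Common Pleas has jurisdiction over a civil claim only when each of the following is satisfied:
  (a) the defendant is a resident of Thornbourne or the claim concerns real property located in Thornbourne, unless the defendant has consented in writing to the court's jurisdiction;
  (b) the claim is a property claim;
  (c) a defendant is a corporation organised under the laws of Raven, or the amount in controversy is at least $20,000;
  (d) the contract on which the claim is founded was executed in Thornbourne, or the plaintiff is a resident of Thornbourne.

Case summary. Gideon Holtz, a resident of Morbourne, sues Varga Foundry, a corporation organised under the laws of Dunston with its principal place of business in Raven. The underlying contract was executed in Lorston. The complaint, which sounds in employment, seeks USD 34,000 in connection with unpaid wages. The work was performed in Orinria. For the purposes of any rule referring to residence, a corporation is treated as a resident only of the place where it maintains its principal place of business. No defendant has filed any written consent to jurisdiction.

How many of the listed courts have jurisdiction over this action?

1

The Orinria Regional Court:
  (a) The corporate defendant(s) have their principal place of business in Raven, not Orinria; no such written consent has been filed — every alternative fails. The proviso rescues it, though: the amount in controversy is $34,000, which meets the $29,500 floor. Condition met.
  (b) The plaintiff resides in Morbourne, which is not Dunston. Satisfied.
  (c) The amount in controversy is USD 34,000, which meets the USD 29,500 floor. Met.
  (d) The contract was executed in Lorston, which satisfies one of the alternatives. Met.
  → Jurisdiction lies.
The Circuit Court of Thornria:
  (a) The plaintiff resides in Morbourne, not Thornria. Not satisfied.
  (b) The plaintiff resides in Morbourne, which is not Thornria, so one alternative holds. Condition met.
  (c) No such written consent has been filed. The proviso rescues it, though: the amount in controversy is USD 34,000, which meets the USD 5,000 floor. Met.
  (d) The claim is an employment claim, not a consumer claim — that alternative is enough. Satisfied.
  → The court lacks jurisdiction.
The Thornria High Bench:
  (a) The claim is an employment claim, not a consumer claim; the corporate defendant(s) have their principal place of business in Raven, not Thornria — every alternative fails. Not satisfied.
  (b) The plaintiff resides in Morbourne, which is not Thornria, so this disjunct is met. Met.
  (c) The amount in controversy is 34,000 dollars, within the $250,000 ceiling, so this disjunct is met. Met.
  (d) The defendant resides in Raven, not Thornria. Not satisfied.
  (e) The amount in controversy is USD 34,000, below the 50,000 dollars floor; the corporate defendant(s) are organised in Dunston, not Thornria — every alternative fails. Not satisfied.
  → No jurisdiction.
The Thornbourne Court of Common Pleas:
  (a) The defendant resides in Raven, not Thornbourne; the claim does not concern real property — no alternative holds. Nor does the 'unless' clause help: no such written consent has been filed. Condition not met.
  (b) The claim is an employment claim, not a property claim. Not met.
  (c) The amount in controversy is USD 34,000, which meets the 20,000 dollars floor, so one alternative holds. Satisfied.
  (d) The contract was executed in Lorston, not Thornbourne; the plaintiff resides in Morbourne, not Thornbourne — no alternative holds. Condition not met.
  → The court lacks jurisdiction.
Courts with jurisdiction: the Orinria Regional Court — 1 in total.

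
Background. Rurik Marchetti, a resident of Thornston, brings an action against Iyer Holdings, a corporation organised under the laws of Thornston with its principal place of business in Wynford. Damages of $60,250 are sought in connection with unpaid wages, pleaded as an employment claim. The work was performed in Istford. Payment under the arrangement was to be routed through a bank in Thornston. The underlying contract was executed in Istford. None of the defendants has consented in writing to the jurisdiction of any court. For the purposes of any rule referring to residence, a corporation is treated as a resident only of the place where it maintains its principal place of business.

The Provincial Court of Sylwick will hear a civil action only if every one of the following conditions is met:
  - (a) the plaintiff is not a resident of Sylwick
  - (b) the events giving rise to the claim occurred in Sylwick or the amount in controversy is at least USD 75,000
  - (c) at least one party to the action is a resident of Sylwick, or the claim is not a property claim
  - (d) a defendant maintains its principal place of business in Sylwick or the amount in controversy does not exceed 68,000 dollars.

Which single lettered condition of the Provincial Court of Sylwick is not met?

The Provincial Court of Sylwick:
  (a) The plaintiff resides in Thornston, which is not Sylwick. Condition met.
  (b) The operative events occurred in Istford, not Sylwick; the amount in controversy is USD 60,250, below the USD 75,000 floor — every alternative fails. Not satisfied.
  (c) The claim is an employment claim, not a property claim, so this disjunct is met. Condition met.
  (d) The amount in controversy is USD 60,250, within the $68,000 ceiling, which satisfies one of the alternatives. Condition met.
Only condition (b) fails.

(b)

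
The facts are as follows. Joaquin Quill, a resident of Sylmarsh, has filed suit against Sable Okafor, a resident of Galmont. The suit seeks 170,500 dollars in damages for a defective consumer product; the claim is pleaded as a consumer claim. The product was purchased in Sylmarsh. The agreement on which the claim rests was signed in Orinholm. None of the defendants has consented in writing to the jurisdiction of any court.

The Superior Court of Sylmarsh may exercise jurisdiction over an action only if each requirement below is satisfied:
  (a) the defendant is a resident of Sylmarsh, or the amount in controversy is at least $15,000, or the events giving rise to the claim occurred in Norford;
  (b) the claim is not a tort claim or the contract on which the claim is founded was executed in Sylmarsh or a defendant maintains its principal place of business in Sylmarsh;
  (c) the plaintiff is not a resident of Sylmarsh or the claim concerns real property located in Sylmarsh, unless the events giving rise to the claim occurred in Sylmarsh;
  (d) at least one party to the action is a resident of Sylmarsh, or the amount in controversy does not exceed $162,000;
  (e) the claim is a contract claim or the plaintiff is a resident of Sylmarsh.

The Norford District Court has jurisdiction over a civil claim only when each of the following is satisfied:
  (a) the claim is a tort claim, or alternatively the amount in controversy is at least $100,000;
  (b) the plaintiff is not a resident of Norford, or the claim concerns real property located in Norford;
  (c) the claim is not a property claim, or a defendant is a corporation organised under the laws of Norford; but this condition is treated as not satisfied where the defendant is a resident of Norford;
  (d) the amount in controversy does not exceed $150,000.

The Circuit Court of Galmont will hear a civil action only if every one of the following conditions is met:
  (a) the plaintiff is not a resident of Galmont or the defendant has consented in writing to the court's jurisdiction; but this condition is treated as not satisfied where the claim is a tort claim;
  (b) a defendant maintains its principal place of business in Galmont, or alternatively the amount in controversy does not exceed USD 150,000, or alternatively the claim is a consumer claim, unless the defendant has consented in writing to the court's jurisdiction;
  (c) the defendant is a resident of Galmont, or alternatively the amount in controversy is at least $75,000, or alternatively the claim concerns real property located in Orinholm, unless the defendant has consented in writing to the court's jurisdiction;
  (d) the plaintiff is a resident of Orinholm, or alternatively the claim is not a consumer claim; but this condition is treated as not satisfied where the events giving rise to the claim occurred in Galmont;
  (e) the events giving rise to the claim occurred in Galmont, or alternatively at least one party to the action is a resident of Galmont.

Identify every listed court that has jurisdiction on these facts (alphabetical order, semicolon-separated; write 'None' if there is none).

The Superior Court of Sylmarsh:
  (a) The amount in controversy is $170,500, which meets the $15,000 floor — that alternative is enough. Satisfied.
  (b) The claim is a consumer claim, not a tort claim, which satisfies one of the alternatives. Satisfied.
  (c) The plaintiff resides in Sylmarsh; the claim does not concern real property — every alternative fails. But the operative events occurred in Sylmarsh, and the 'unless' clause therefore excuses the requirement. Condition met.
  (d) Joaquin Quill resides in Sylmarsh, so one alternative holds. Met.
  (e) The plaintiff resides in Sylmarsh, which satisfies one of the alternatives. Satisfied.
  → Every requirement is satisfied — jurisdiction.
The Norford District Court:
  (a) The amount in controversy is $170,500, which meets the 100,000 dollars floor, which satisfies one of the alternatives. Condition met.
  (b) The plaintiff resides in Sylmarsh, which is not Norford, which satisfies one of the alternatives. Satisfied.
  (c) The claim is a consumer claim, not a property claim, which satisfies one of the alternatives. And the carve-out is inapplicable — the defendant resides in Galmont, not Norford. Met.
  (d) The amount in controversy is USD 170,500, above the 150,000 dollars ceiling. Not met.
  → No jurisdiction.
The Circuit Court of Galmont:
  (a) The plaintiff resides in Sylmarsh, which is not Galmont — that alternative is enough. And the carve-out is inapplicable — the claim is a consumer claim, not a tort claim. Met.
  (b) The claim is a consumer claim, so one alternative holds. Satisfied.
  (c) The defendant resides in Galmont — that alternative is enough. Satisfied.
  (d) The plaintiff resides in Sylmarsh, not Orinholm; the claim is a consumer claim — none of the alternatives is met. Not met.
  (e) Sable Okafor resides in Galmont, so one alternative holds. Condition met.
  → The court lacks jurisdiction.

the Superior Court of Sylmarsh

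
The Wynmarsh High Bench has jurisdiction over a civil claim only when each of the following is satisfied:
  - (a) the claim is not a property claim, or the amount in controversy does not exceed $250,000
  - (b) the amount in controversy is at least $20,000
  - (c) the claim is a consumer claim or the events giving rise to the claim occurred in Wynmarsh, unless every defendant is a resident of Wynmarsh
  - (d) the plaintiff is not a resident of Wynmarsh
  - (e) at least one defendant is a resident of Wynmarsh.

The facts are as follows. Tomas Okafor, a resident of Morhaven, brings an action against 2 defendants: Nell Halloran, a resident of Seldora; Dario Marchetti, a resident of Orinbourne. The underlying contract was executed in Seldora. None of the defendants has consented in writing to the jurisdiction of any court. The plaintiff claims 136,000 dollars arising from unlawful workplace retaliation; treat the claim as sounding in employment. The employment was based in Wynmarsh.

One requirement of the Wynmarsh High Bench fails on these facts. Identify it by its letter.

(e)

The Wynmarsh High Bench:
  (a) The claim is an employment claim, not a property claim, so this disjunct is met. Met.
  (b) The amount in controversy is USD 136,000, which meets the 20,000 dollars floor. Satisfied.
  (c) The operative events occurred in Wynmarsh, so one alternative holds. Satisfied.
  (d) The plaintiff resides in Morhaven, which is not Wynmarsh. Met.
  (e) No defendant resides in Wynmarsh (they reside in Seldora, Orinbourne). Not met.
Only condition (e) fails.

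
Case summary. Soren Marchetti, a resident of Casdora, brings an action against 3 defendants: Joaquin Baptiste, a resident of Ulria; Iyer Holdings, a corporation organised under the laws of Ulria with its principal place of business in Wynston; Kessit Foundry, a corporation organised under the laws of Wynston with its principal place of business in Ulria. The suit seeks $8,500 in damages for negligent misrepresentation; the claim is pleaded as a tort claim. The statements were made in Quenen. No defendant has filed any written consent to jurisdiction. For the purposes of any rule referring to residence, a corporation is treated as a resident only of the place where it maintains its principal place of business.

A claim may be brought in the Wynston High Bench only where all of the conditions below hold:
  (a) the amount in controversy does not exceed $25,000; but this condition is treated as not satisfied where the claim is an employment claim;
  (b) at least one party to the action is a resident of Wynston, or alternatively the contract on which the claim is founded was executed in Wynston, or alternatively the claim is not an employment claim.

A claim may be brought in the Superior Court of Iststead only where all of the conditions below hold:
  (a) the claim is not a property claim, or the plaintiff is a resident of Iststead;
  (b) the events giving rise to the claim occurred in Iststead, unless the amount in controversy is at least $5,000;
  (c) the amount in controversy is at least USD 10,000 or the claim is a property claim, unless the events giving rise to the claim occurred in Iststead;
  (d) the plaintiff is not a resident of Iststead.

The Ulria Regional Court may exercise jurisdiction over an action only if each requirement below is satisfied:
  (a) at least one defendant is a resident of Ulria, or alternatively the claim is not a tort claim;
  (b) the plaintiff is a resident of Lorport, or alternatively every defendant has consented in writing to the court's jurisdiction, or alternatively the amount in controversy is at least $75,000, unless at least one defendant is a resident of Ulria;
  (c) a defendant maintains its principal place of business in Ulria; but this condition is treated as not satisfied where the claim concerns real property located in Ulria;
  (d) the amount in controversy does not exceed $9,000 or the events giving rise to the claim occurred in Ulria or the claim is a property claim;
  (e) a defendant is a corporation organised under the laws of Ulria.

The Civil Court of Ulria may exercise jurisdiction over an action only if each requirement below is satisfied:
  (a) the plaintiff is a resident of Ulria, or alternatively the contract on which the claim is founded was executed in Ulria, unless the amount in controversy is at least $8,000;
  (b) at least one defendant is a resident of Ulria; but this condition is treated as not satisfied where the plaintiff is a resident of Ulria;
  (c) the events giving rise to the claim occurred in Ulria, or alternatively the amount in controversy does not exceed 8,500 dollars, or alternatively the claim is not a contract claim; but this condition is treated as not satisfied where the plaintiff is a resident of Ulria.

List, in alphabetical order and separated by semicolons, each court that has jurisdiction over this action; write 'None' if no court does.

the Civil Court of Ulria; the Ulria Regional Court; the Wynston High Bench

The Wynston High Bench:
  (a) The amount in controversy is $8,500, within the 25,000 dollars ceiling. And the carve-out is inapplicable — the claim is a tort claim, not an employment claim. Condition met.
  (b) Iyer Holdings resides in Wynston, which satisfies one of the alternatives. Met.
  → Jurisdiction lies.
The Superior Court of Iststead:
  (a) The claim is a tort claim, not a property claim, so one alternative holds. Met.
  (b) The operative events occurred in Quenen, not Iststead. However, the amount in controversy is 8,500 dollars, which meets the 5,000 dollars floor, so the 'unless' proviso supplies this condition. Condition met.
  (c) The amount in controversy is $8,500, below the 10,000 dollars floor; the claim is a tort claim, not a property claim — every alternative fails. Nor does the 'unless' clause help: the operative events occurred in Quenen, not Iststead. Condition not met.
  (d) The plaintiff resides in Casdora, which is not Iststead. Met.
  → The court lacks jurisdiction.
The Ulria Regional Court:
  (a) Joaquin Baptiste resides in Ulria, so one alternative holds. Condition met.
  (b) The plaintiff resides in Casdora, not Lorport; no such written consent has been filed; the amount in controversy is 8,500 dollars, below the 75,000 dollars floor — none of the alternatives is met. The proviso rescues it, though: Joaquin Baptiste resides in Ulria. Satisfied.
  (c) Kessit Foundry has its principal place of business in Ulria. And the carve-out is inapplicable — the claim does not concern real property. Condition met.
  (d) The amount in controversy is 8,500 dollars, within the 9,000 dollars ceiling, so this disjunct is met. Condition met.
  (e) Iyer Holdings is organised under the laws of Ulria. Met.
  → Every requirement is satisfied — jurisdiction.
The Civil Court of Ulria:
  (a) The plaintiff resides in Casdora, not Ulria; no contract (and hence no place of execution) is alleged — every alternative fails. But the amount in controversy is 8,500 dollars, which meets the $8,000 floor, and the 'unless' clause therefore excuses the requirement. Condition met.
  (b) Joaquin Baptiste resides in Ulria. And the carve-out is inapplicable — the plaintiff resides in Casdora, not Ulria. Satisfied.
  (c) The amount in controversy is $8,500, within the USD 8,500 ceiling, so one alternative holds. The carve-out does not apply: the plaintiff resides in Casdora, not Ulria. Satisfied.
  → Jurisdiction lies.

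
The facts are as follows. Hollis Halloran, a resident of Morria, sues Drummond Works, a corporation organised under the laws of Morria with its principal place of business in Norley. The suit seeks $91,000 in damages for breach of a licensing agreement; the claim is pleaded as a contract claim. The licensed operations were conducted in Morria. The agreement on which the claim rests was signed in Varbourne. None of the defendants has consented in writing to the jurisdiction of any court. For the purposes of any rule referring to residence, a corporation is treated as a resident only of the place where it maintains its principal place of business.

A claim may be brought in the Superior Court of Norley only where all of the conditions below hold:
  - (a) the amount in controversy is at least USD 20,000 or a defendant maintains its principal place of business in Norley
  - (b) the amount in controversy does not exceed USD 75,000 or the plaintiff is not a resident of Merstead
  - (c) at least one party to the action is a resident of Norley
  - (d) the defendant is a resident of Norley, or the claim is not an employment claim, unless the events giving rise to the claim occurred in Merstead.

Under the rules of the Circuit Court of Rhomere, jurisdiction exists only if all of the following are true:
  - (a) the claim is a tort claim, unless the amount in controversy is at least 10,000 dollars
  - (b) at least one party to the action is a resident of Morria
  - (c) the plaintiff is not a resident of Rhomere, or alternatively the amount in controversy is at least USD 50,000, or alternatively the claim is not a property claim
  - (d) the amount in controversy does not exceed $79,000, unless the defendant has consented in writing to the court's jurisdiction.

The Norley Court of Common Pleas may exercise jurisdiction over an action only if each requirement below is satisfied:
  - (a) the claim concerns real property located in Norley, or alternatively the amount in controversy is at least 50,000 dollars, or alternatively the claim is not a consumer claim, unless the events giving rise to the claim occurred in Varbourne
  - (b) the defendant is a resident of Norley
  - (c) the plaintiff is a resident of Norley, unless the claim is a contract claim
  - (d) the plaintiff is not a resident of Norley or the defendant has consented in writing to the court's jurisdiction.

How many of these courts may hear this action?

2

The Superior Court of Norley:
  (a) The amount in controversy is 91,000 dollars, which meets the USD 20,000 floor — that alternative is enough. Condition met.
  (b) The plaintiff resides in Morria, which is not Merstead, so this disjunct is met. Satisfied.
  (c) Drummond Works resides in Norley. Satisfied.
  (d) The defendant resides in Norley — that alternative is enough. Met.
  → All conditions met; jurisdiction exists.
The Circuit Court of Rhomere:
  (a) The claim is a contract claim, not a tort claim. However, the amount in controversy is USD 91,000, which meets the 10,000 dollars floor, so the 'unless' proviso supplies this condition. Condition met.
  (b) Hollis Halloran resides in Morria. Condition met.
  (c) The plaintiff resides in Morria, which is not Rhomere, so this disjunct is met. Met.
  (d) The amount in controversy is USD 91,000, above the $79,000 ceiling. The proviso offers no rescue either, since no such written consent has been filed. Fails.
  → The court lacks jurisdiction.
The Norley Court of Common Pleas:
  (a) The amount in controversy is USD 91,000, which meets the USD 50,000 floor, so one alternative holds. Met.
  (b) The defendant resides in Norley. Met.
  (c) The plaintiff resides in Morria, not Norley. However, the claim is a contract claim, so the 'unless' proviso supplies this condition. Satisfied.
  (d) The plaintiff resides in Morria, which is not Norley, so this disjunct is met. Satisfied.
  → The court has jurisdiction.
Courts with jurisdiction: the Superior Court of Norley, the Norley Court of Common Pleas — 2 in total.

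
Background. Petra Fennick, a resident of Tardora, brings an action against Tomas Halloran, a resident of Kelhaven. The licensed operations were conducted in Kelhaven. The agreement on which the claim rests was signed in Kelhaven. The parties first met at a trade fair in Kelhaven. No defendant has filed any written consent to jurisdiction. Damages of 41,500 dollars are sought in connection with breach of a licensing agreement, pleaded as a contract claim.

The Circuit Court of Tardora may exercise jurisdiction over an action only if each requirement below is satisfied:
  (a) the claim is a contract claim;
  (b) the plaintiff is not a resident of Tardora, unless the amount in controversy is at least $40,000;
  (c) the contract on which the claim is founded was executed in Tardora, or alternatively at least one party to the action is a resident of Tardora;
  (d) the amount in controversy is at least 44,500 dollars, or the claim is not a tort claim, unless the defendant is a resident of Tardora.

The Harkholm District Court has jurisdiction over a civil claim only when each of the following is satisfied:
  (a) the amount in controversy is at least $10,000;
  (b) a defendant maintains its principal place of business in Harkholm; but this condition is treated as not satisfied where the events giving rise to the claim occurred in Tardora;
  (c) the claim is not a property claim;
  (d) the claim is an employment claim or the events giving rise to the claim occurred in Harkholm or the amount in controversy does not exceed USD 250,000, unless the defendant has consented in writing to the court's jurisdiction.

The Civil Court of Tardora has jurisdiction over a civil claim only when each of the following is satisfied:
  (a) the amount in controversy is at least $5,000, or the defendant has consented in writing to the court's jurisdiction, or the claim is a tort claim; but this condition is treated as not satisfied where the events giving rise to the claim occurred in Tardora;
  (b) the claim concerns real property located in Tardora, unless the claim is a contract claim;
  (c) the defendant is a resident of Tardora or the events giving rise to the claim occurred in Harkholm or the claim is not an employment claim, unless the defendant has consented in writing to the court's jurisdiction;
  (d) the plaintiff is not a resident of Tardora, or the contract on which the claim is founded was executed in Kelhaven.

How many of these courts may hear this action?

The Circuit Court of Tardora:
  (a) The claim is a contract claim. Met.
  (b) The plaintiff resides in Tardora. The proviso rescues it, though: the amount in controversy is 41,500 dollars, which meets the 40,000 dollars floor. Condition met.
  (c) Petra Fennick resides in Tardora — that alternative is enough. Met.
  (d) The claim is a contract claim, not a tort claim, so this disjunct is met. Met.
  → All conditions met; jurisdiction exists.
The Harkholm District Court:
  (a) The amount in controversy is $41,500, which meets the $10,000 floor. Met.
  (b) No defendant is a corporation. Not met.
  (c) The claim is a contract claim, not a property claim. Condition met.
  (d) The amount in controversy is 41,500 dollars, within the $250,000 ceiling — that alternative is enough. Satisfied.
  → No jurisdiction.
The Civil Court of Tardora:
  (a) The amount in controversy is $41,500, which meets the USD 5,000 floor, so one alternative holds. The carve-out does not apply: the operative events occurred in Kelhaven, not Tardora. Condition met.
  (b) The claim does not concern real property. However, the claim is a contract claim, so the 'unless' proviso supplies this condition. Satisfied.
  (c) The claim is a contract claim, not an employment claim, which satisfies one of the alternatives. Met.
  (d) The contract was executed in Kelhaven — that alternative is enough. Satisfied.
  → All conditions met; jurisdiction exists.
Courts with jurisdiction: the Circuit Court of Tardora, the Civil Court of Tardora — 2 in total.

2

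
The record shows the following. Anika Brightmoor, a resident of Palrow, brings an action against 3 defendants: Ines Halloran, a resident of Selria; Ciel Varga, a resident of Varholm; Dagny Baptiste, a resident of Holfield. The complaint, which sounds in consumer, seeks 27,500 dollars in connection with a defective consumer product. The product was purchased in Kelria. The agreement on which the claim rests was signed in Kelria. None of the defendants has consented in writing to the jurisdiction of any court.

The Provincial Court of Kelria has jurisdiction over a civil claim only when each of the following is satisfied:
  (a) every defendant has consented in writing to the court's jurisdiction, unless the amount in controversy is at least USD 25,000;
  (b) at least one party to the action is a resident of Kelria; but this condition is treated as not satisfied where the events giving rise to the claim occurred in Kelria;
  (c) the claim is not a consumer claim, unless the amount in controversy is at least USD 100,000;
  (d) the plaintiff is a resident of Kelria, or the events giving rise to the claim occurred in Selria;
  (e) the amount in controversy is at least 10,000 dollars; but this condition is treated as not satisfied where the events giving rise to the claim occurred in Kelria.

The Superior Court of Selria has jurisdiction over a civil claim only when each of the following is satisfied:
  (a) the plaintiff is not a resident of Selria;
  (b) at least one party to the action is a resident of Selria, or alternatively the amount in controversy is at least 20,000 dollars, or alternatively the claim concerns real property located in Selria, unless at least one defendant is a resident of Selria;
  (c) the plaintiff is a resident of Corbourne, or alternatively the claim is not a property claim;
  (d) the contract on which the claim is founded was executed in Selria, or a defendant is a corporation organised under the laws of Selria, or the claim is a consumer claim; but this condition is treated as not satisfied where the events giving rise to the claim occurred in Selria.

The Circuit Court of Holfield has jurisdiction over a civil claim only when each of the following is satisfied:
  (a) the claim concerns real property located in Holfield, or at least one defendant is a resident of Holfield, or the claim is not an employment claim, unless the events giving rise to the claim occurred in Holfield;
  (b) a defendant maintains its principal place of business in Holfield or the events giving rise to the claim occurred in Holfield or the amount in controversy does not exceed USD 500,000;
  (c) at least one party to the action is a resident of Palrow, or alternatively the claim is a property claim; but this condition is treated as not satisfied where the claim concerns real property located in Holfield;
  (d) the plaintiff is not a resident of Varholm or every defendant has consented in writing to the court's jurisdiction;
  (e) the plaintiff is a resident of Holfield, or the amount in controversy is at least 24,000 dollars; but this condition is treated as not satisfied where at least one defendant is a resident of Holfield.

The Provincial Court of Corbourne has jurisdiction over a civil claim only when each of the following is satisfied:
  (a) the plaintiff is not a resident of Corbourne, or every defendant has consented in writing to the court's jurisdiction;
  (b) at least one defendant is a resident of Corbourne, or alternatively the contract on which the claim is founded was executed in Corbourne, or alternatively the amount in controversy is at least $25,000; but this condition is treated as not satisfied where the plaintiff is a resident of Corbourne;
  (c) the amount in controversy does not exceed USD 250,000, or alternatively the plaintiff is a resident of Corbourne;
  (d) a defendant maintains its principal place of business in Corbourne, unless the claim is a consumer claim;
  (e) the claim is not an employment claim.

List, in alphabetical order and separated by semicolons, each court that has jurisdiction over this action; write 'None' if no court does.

The Provincial Court of Kelria:
  (a) No such written consent has been filed. The proviso rescues it, though: the amount in controversy is 27,500 dollars, which meets the 25,000 dollars floor. Met.
  (b) No party resides in Kelria. Not satisfied.
  (c) The claim is a consumer claim. The proviso offers no rescue either, since the amount in controversy is 27,500 dollars, below the 100,000 dollars floor. Fails.
  (d) The plaintiff resides in Palrow, not Kelria; the operative events occurred in Kelria, not Selria — no alternative holds. Fails.
  (e) The amount in controversy is 27,500 dollars, which meets the $10,000 floor. But the carve-out bites: the operative events occurred in Kelria. Not satisfied.
  → Not every requirement is met — no jurisdiction.
The Superior Court of Selria:
  (a) The plaintiff resides in Palrow, which is not Selria. Satisfied.
  (b) Ines Halloran resides in Selria, so this disjunct is met. Condition met.
  (c) The claim is a consumer claim, not a property claim, which satisfies one of the alternatives. Met.
  (d) The claim is a consumer claim, so one alternative holds. The carve-out does not apply: the operative events occurred in Kelria, not Selria. Condition met.
  → Jurisdiction lies.
The Circuit Court of Holfield:
  (a) Dagny Baptiste resides in Holfield, so one alternative holds. Condition met.
  (b) The amount in controversy is 27,500 dollars, within the USD 500,000 ceiling, so this disjunct is met. Condition met.
  (c) Anika Brightmoor resides in Palrow, so this disjunct is met. The carve-out does not apply: the claim does not concern real property. Satisfied.
  (d) The plaintiff resides in Palrow, which is not Varholm, so this disjunct is met. Condition met.
  (e) The amount in controversy is USD 27,500, which meets the 24,000 dollars floor, so this disjunct is met. But Dagny Baptiste resides in Holfield, triggering the carve-out and defeating this condition. Not met.
  → No jurisdiction.
The Provincial Court of Corbourne:
  (a) The plaintiff resides in Palrow, which is not Corbourne, so one alternative holds. Met.
  (b) The amount in controversy is USD 27,500, which meets the USD 25,000 floor, so this disjunct is met. The exception is not triggered, since the plaintiff resides in Palrow, not Corbourne. Met.
  (c) The amount in controversy is $27,500, within the $250,000 ceiling, which satisfies one of the alternatives. Met.
  (d) No defendant is a corporation. However, the claim is a consumer claim, so the 'unless' proviso supplies this condition. Met.
  (e) The claim is a consumer claim, not an employment claim. Satisfied.
  → All conditions met; jurisdiction exists.

the Provincial Court of Corbourne; the Superior Court of Selria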